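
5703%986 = 773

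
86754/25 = 86754/25 = 3470.16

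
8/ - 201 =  - 1 + 193/201= - 0.04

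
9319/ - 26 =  - 359 + 15/26 = - 358.42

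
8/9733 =8/9733 = 0.00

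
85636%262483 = 85636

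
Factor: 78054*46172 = 3603909288 = 2^3 * 3^1*7^1*17^1*97^1*13009^1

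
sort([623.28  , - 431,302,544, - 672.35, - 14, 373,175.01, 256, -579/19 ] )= [  -  672.35,-431, - 579/19,  -  14, 175.01, 256, 302, 373,544, 623.28]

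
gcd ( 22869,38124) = 27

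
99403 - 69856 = 29547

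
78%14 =8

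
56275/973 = 56275/973 =57.84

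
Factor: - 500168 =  - 2^3*103^1*607^1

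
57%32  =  25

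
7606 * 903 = 6868218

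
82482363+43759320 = 126241683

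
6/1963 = 6/1963 = 0.00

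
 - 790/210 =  - 4 + 5/21 = - 3.76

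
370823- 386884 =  - 16061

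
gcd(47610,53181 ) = 9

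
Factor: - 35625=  - 3^1*5^4 * 19^1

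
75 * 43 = 3225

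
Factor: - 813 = -3^1*271^1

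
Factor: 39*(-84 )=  - 2^2*3^2*7^1*13^1 = - 3276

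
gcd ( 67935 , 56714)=7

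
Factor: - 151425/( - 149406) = 75/74 = 2^ ( - 1)*3^1* 5^2*37^ ( -1 )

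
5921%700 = 321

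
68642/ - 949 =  - 73+635/949 = -72.33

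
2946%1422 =102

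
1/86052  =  1/86052  =  0.00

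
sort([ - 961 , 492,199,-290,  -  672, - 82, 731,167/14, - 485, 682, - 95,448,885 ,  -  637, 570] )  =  [ -961, - 672, - 637,  -  485, - 290,  -  95,  -  82,167/14, 199,448,492,570,682,731, 885 ] 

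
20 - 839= - 819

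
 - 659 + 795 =136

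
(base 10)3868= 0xF1C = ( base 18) bgg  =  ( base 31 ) 40o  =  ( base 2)111100011100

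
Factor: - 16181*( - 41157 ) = 665961417 = 3^2*11^1*17^1*269^1*1471^1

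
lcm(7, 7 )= 7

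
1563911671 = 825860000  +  738051671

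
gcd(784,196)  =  196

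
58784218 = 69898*841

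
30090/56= 15045/28 = 537.32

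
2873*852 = 2447796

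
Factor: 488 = 2^3*61^1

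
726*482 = 349932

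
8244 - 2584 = 5660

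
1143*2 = 2286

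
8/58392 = 1/7299= 0.00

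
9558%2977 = 627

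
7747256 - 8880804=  - 1133548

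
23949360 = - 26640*( - 899)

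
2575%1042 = 491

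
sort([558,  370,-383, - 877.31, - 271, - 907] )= [- 907,-877.31,-383, - 271, 370, 558] 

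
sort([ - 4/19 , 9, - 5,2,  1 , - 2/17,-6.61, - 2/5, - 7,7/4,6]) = [ - 7, - 6.61, - 5, - 2/5, - 4/19 , - 2/17, 1,7/4, 2,6, 9] 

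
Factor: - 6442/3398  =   - 1699^( - 1)*3221^1=- 3221/1699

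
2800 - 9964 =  - 7164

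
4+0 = 4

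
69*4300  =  296700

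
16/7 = 16/7 = 2.29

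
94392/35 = 94392/35  =  2696.91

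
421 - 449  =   - 28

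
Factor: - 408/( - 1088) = 2^( - 3 )*3^1 = 3/8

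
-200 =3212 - 3412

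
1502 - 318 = 1184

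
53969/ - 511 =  - 53969/511 = - 105.61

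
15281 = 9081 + 6200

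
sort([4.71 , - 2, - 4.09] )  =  [ - 4.09, - 2, 4.71 ] 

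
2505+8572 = 11077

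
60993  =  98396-37403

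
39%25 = 14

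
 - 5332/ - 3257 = 5332/3257 = 1.64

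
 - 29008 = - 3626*8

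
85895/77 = 1115 + 40/77 = 1115.52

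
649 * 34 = 22066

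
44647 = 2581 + 42066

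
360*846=304560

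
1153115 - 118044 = 1035071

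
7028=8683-1655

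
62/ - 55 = -2+48/55 = - 1.13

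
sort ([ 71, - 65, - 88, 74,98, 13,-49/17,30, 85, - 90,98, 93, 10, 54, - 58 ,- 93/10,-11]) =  [ - 90, - 88 , - 65, -58,  -  11, - 93/10,-49/17,10, 13 , 30,54, 71, 74, 85,  93,98, 98 ]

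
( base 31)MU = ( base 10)712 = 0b1011001000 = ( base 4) 23020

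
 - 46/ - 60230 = 23/30115 = 0.00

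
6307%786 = 19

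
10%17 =10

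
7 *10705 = 74935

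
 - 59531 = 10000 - 69531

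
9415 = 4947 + 4468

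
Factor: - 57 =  -3^1*19^1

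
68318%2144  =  1854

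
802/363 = 2 +76/363 = 2.21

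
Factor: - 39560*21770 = -2^4*5^2*7^1*23^1*43^1*311^1 = - 861221200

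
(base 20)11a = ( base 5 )3210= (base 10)430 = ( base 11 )361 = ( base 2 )110101110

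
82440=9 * 9160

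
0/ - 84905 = 0/1  =  - 0.00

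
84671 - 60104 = 24567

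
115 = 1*115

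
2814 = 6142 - 3328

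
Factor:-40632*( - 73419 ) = 2983160808 =2^3*3^2*1693^1 * 24473^1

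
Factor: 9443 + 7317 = 16760 = 2^3*5^1*419^1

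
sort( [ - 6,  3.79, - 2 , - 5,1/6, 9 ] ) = [- 6,-5, - 2,1/6,3.79,9 ]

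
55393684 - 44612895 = 10780789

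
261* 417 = 108837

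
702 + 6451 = 7153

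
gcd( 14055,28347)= 3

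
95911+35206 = 131117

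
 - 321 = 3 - 324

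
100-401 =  - 301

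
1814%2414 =1814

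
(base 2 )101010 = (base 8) 52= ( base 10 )42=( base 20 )22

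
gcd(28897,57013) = 781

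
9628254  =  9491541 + 136713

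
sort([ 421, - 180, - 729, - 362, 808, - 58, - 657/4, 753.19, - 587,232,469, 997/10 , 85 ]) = [ - 729, - 587,-362 ,- 180, - 657/4, - 58,85,997/10, 232, 421, 469, 753.19,808 ] 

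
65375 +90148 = 155523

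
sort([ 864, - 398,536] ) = [ - 398,536, 864]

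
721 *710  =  511910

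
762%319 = 124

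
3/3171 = 1/1057 = 0.00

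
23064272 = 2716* 8492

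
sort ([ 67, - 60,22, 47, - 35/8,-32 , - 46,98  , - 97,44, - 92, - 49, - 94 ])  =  [-97, - 94 , - 92, - 60, - 49, - 46, - 32, - 35/8, 22, 44, 47, 67, 98]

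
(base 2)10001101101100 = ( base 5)242233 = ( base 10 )9068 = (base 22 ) IG4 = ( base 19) 1625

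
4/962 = 2/481 = 0.00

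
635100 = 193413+441687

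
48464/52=932=932.00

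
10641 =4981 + 5660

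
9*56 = 504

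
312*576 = 179712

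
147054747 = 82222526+64832221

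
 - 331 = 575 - 906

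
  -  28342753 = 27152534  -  55495287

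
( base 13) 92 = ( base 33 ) 3K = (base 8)167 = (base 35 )3e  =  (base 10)119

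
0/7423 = 0= 0.00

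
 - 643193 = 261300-904493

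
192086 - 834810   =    -  642724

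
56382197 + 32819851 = 89202048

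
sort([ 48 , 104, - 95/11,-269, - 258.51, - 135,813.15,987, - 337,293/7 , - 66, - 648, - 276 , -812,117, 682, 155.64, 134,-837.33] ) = [  -  837.33, - 812, - 648, - 337, - 276, - 269, - 258.51, -135, - 66, - 95/11, 293/7 , 48, 104, 117, 134,155.64,682,813.15,987]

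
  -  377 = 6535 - 6912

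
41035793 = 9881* 4153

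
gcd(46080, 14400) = 2880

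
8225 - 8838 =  - 613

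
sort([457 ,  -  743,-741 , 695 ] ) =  [-743 ,-741 , 457,695]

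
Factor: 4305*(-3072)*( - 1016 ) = 13436559360 = 2^13*3^2*5^1*7^1*41^1 *127^1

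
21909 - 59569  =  -37660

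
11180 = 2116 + 9064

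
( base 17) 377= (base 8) 1741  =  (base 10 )993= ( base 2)1111100001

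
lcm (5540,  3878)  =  38780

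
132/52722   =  22/8787= 0.00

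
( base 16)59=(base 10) 89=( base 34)2L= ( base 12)75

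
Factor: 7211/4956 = 2^( - 2) * 3^(  -  1 )*7^( - 1)*59^( - 1) * 7211^1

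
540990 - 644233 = - 103243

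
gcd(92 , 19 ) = 1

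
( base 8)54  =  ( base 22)20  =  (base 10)44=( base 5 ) 134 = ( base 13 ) 35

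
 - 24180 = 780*( - 31 )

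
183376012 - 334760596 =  - 151384584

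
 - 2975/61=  - 49+ 14/61=-  48.77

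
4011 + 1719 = 5730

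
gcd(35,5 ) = 5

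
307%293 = 14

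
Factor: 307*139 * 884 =2^2 * 13^1*17^1*139^1*307^1 = 37722932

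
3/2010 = 1/670 = 0.00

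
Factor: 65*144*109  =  1020240 = 2^4*3^2*5^1*13^1*109^1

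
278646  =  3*92882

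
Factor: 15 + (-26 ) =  - 11^1 =- 11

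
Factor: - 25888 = -2^5 * 809^1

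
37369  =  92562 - 55193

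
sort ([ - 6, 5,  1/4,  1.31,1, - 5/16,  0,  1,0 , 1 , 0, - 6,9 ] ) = [-6,- 6, - 5/16 , 0,0,0, 1/4, 1,1, 1, 1.31,5 , 9]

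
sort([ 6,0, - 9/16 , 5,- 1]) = [-1,-9/16, 0, 5,6 ]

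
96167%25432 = 19871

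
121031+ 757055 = 878086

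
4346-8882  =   - 4536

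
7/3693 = 7/3693 = 0.00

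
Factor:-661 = - 661^1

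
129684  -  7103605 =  - 6973921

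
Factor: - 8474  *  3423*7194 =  - 2^2*3^2*7^1*11^1 * 19^1*109^1*163^1*223^1 = -  208672775388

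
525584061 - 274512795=251071266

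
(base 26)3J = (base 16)61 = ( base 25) 3m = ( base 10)97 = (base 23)45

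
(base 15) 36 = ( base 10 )51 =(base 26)1p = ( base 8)63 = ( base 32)1J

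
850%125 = 100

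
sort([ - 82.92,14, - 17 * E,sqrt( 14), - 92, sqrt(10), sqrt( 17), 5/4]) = [ - 92, - 82.92, - 17*E, 5/4,sqrt( 10), sqrt( 14 ), sqrt(17 ), 14 ] 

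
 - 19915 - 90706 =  - 110621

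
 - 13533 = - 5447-8086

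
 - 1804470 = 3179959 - 4984429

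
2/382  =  1/191 = 0.01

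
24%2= 0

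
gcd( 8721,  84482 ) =1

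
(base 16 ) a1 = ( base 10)161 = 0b10100001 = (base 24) 6H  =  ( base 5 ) 1121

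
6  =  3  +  3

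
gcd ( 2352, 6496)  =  112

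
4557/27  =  168+7/9 = 168.78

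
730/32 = 22  +  13/16 = 22.81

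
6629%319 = 249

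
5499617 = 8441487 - 2941870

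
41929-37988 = 3941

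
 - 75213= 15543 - 90756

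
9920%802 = 296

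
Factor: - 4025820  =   - 2^2*3^1*5^1 * 229^1 * 293^1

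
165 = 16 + 149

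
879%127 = 117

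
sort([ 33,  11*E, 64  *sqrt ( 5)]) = [11*E,33,64*sqrt(5 )]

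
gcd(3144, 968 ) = 8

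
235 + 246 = 481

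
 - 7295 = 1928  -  9223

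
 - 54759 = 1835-56594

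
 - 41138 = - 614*67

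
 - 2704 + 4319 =1615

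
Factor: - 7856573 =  - 43^1*182711^1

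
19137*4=76548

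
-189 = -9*21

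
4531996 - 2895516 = 1636480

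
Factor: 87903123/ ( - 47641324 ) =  - 2^( - 2)*3^1 * 7^1*11^1*557^( - 1)  *  21383^( - 1 )*380533^1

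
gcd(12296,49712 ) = 8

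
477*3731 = 1779687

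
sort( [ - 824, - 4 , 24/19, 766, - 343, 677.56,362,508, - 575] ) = [ - 824, - 575, - 343, - 4 , 24/19, 362,508,677.56,  766 ]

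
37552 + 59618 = 97170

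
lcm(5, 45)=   45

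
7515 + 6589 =14104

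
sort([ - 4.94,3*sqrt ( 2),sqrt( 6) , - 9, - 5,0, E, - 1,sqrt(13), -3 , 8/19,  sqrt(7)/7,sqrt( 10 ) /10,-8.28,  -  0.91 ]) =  [-9,-8.28, - 5, - 4.94,  -  3, -1, -0.91,0, sqrt ( 10)/10,sqrt (7)/7 , 8/19,sqrt( 6), E,sqrt( 13),3*sqrt (2)]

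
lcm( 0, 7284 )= 0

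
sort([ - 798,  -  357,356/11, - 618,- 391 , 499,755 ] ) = [  -  798, - 618 , -391, - 357, 356/11,499,755 ] 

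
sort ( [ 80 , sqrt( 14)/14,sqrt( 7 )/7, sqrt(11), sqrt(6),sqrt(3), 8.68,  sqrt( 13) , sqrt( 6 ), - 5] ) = [-5,sqrt ( 14)/14,sqrt( 7) /7, sqrt( 3) , sqrt(  6),  sqrt (6 ), sqrt(11), sqrt(13) , 8.68,80]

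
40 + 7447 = 7487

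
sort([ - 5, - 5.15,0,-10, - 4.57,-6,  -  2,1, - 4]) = [  -  10, - 6, - 5.15,-5, - 4.57 , - 4, - 2,0,1]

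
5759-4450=1309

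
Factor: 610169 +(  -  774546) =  - 164377^1 = - 164377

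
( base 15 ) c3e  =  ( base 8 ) 5307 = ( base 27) 3l5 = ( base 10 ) 2759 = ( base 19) 7C4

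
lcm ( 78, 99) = 2574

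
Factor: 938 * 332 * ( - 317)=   - 98718872 = -2^3*7^1 * 67^1*83^1*317^1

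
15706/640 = 24 + 173/320 = 24.54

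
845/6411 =845/6411=0.13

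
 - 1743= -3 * 581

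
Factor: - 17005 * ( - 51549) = 876590745 = 3^1 * 5^1 * 19^1*179^1*17183^1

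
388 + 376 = 764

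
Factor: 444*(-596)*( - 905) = 2^4 * 3^1*5^1*37^1*149^1*181^1 =239484720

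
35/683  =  35/683=0.05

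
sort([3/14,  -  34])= [ -34,3/14] 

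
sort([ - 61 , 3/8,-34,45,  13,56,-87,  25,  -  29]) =[ - 87  ,-61,-34,-29,3/8,  13 , 25, 45 , 56] 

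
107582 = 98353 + 9229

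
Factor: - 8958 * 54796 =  - 2^3*3^1*7^1*19^1 * 103^1*1493^1= - 490862568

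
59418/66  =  900 + 3/11 = 900.27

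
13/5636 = 13/5636 = 0.00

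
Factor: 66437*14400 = 2^6*3^2 * 5^2*7^1 * 9491^1 =956692800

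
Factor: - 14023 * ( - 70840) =2^3*5^1*7^1*11^1*23^1*37^1*379^1 = 993389320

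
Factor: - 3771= - 3^2*419^1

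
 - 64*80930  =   - 5179520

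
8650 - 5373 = 3277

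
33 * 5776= 190608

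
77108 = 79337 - 2229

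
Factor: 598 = 2^1 * 13^1*23^1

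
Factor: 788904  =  2^3*3^2*10957^1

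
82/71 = 1 + 11/71 = 1.15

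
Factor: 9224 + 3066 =2^1*5^1 * 1229^1= 12290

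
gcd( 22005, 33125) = 5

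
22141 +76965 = 99106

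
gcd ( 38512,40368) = 464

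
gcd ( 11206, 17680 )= 26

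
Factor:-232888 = - 2^3*43^1*677^1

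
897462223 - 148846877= 748615346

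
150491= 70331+80160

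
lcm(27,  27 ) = 27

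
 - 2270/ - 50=45 + 2/5 = 45.40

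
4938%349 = 52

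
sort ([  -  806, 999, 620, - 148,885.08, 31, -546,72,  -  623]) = [ - 806, - 623, - 546, - 148, 31 , 72, 620, 885.08, 999]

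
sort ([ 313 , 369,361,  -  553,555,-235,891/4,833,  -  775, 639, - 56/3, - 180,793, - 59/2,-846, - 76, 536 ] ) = [ - 846, - 775 , - 553, - 235, - 180, - 76,  -  59/2, - 56/3, 891/4,313,361,369,536,555,639,793 , 833] 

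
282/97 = 282/97 = 2.91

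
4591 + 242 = 4833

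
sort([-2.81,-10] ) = [-10, - 2.81]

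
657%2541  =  657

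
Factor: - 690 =- 2^1*3^1*5^1*23^1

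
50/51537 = 50/51537  =  0.00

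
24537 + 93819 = 118356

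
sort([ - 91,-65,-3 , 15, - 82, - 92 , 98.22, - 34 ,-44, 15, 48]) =[-92,-91, - 82 ,- 65,-44,  -  34, -3,15, 15, 48 , 98.22]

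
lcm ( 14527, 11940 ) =871620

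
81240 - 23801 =57439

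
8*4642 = 37136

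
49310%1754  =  198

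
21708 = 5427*4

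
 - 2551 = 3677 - 6228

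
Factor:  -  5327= - 7^1*761^1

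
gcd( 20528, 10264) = 10264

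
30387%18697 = 11690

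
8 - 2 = 6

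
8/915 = 8/915 = 0.01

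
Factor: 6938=2^1*3469^1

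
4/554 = 2/277 = 0.01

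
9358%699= 271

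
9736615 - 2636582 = 7100033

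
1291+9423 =10714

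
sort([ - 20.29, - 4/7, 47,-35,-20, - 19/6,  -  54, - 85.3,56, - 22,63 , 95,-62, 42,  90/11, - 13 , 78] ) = [-85.3, - 62, - 54, - 35,  -  22, - 20.29, - 20, - 13,-19/6, - 4/7, 90/11, 42,47, 56, 63,  78, 95]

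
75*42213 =3165975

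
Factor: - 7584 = - 2^5*3^1 * 79^1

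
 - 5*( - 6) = 30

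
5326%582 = 88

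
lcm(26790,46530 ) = 884070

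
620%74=28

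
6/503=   6/503=0.01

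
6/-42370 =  - 3/21185 = -  0.00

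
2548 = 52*49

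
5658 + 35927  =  41585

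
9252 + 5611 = 14863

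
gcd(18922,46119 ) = 1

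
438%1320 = 438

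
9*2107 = 18963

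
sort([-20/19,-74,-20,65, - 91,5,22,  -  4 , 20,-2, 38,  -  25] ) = [ - 91, - 74,- 25, - 20  , - 4, - 2, - 20/19, 5,20,22, 38,65] 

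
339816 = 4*84954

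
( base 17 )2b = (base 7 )63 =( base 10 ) 45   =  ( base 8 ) 55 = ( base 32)1D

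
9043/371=9043/371 = 24.37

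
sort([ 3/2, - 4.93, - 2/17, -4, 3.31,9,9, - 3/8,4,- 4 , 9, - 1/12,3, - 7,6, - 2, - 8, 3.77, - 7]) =[ - 8, - 7 , - 7, - 4.93, - 4, - 4, - 2, - 3/8, - 2/17, - 1/12,3/2,3,3.31, 3.77,4,6,9, 9,9] 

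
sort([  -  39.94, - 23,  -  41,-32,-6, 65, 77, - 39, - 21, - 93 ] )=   [-93, - 41,-39.94,-39 ,-32,-23, - 21,-6,65, 77]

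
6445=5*1289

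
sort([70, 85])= [70,85]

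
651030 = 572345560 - 571694530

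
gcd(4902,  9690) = 114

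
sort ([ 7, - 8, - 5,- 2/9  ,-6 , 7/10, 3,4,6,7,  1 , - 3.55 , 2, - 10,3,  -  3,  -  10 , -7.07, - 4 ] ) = [ - 10,  -  10, - 8,-7.07, - 6, - 5,-4,  -  3.55, - 3,-2/9, 7/10,1,  2 , 3,3, 4,6,7,  7 ] 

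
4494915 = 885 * 5079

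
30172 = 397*76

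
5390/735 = 7 + 1/3 = 7.33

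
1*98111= 98111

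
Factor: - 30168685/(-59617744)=2^( - 4)*5^1*19^( - 1)*196111^( - 1)*6033737^1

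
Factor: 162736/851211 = 2^4*3^(- 2 )*7^1*271^( - 1)*349^ ( - 1)*1453^1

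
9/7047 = 1/783  =  0.00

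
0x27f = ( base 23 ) 14I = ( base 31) KJ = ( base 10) 639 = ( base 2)1001111111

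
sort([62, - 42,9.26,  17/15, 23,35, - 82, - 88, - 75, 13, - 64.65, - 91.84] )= [  -  91.84, - 88, - 82,  -  75, - 64.65,-42, 17/15, 9.26, 13, 23, 35, 62 ] 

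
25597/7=3656 + 5/7 = 3656.71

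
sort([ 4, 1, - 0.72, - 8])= [ - 8, - 0.72,  1,4 ] 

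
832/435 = 1 + 397/435 = 1.91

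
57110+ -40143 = 16967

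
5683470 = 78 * 72865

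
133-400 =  - 267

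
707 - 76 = 631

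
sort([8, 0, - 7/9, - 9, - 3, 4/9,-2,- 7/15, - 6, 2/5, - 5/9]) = [ - 9, -6 , - 3, - 2, - 7/9, - 5/9, - 7/15,0,2/5, 4/9, 8 ] 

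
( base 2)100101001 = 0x129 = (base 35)8h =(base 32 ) 99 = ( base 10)297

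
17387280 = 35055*496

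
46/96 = 23/48  =  0.48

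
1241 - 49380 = -48139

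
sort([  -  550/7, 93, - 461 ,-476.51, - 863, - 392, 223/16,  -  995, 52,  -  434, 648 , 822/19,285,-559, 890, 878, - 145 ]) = [  -  995,-863 , - 559,- 476.51, - 461,  -  434, - 392, - 145, - 550/7, 223/16, 822/19, 52,93,  285,  648,878 , 890]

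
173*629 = 108817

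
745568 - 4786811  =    -  4041243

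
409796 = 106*3866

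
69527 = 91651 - 22124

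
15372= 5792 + 9580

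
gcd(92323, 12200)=1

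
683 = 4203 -3520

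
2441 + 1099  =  3540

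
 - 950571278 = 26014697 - 976585975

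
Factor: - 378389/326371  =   - 451/389 = - 11^1*41^1*389^( - 1)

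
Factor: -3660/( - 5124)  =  5/7 = 5^1* 7^( - 1) 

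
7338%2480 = 2378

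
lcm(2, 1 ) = 2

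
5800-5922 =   -  122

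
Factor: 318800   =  2^4*5^2*797^1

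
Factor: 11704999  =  23^1 * 508913^1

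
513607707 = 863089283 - 349481576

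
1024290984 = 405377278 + 618913706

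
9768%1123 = 784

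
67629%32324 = 2981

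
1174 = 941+233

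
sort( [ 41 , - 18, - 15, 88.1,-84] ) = [ - 84,  -  18 ,- 15, 41,88.1]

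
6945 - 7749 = - 804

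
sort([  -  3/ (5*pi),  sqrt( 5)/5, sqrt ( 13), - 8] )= [ - 8, - 3/( 5*pi)  ,  sqrt(5 )/5,sqrt( 13)] 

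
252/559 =252/559=0.45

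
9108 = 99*92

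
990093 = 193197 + 796896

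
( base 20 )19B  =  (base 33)hu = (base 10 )591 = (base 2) 1001001111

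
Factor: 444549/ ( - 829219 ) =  - 3^1*7^1*23^( - 1 ) *31^( - 1 )*1163^(  -  1 )*21169^1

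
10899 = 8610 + 2289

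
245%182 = 63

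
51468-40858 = 10610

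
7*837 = 5859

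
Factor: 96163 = 23^1*37^1*113^1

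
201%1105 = 201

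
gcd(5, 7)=1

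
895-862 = 33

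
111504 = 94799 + 16705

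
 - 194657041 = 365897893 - 560554934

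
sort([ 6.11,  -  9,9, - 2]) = [ - 9, - 2,6.11, 9]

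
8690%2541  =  1067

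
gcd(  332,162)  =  2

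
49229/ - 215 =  - 229 + 6/215 = -228.97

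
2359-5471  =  -3112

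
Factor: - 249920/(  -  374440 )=568/851 = 2^3*23^( - 1 )*37^(  -  1 )*71^1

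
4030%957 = 202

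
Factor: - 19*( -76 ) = 1444 = 2^2*19^2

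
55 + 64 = 119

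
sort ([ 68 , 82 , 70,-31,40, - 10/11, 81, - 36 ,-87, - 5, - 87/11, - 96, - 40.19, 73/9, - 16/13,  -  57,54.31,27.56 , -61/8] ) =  [ - 96, - 87, - 57,  -  40.19,  -  36,  -  31, - 87/11,-61/8,-5, - 16/13, - 10/11,73/9,27.56,40,54.31,68,70,81, 82] 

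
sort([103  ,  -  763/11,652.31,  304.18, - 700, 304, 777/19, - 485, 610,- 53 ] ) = [ - 700, - 485,  -  763/11,  -  53, 777/19, 103, 304, 304.18 , 610,652.31 ]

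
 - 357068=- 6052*59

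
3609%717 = 24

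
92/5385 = 92/5385=   0.02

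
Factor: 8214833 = 11^1*97^1*7699^1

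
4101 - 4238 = -137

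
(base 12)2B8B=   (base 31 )5B1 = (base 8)12033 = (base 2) 1010000011011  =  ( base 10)5147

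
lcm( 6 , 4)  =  12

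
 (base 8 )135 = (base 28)39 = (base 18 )53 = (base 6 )233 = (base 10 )93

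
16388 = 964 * 17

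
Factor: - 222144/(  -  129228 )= 2^4*11^(- 2 )*13^1=208/121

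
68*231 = 15708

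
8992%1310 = 1132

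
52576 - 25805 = 26771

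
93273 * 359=33485007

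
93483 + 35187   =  128670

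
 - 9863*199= - 1962737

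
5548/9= 5548/9 = 616.44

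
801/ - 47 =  - 18+45/47 = -17.04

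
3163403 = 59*53617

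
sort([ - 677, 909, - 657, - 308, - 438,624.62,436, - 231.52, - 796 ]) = [ - 796, - 677, - 657, - 438 , - 308, - 231.52 , 436, 624.62, 909]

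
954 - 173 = 781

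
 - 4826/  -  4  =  2413/2  =  1206.50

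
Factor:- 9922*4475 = - 2^1*5^2 *11^2*41^1*179^1 = - 44400950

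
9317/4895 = 847/445 = 1.90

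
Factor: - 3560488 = - 2^3 * 619^1*719^1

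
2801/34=82 + 13/34 = 82.38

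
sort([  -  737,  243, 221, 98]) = [ - 737,  98,221, 243] 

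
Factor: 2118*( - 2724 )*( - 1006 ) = 5804048592= 2^4 * 3^2*227^1*353^1* 503^1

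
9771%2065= 1511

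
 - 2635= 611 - 3246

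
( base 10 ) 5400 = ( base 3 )21102000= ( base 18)GC0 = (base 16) 1518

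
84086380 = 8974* 9370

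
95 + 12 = 107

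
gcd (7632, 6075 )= 9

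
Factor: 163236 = 2^2*3^1*61^1*223^1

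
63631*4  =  254524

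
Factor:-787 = - 787^1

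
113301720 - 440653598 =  - 327351878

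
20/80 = 1/4 = 0.25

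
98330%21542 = 12162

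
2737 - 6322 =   -  3585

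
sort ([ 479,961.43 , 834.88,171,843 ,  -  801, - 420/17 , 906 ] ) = [ - 801 ,-420/17, 171, 479 , 834.88, 843, 906,  961.43]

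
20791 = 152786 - 131995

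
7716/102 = 1286/17 = 75.65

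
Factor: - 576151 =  - 576151^1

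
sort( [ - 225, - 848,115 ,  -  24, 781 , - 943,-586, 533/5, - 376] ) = [ - 943, - 848,  -  586 , - 376,-225, - 24,  533/5, 115, 781]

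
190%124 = 66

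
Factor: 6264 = 2^3*3^3*29^1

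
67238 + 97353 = 164591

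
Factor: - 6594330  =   - 2^1*3^1 *5^1*19^1*23^1*503^1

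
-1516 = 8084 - 9600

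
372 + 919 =1291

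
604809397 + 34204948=639014345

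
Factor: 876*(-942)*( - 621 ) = 2^3*3^5*23^1* 73^1*157^1 = 512444232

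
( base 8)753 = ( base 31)FQ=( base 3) 200012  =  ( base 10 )491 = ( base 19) 16G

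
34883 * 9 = 313947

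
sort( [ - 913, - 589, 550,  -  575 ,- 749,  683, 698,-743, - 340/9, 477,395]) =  [ - 913, - 749, - 743, - 589, - 575,-340/9,395  ,  477  ,  550, 683, 698] 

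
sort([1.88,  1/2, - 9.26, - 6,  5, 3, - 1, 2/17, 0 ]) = [ -9.26, - 6 , - 1,0, 2/17, 1/2,1.88, 3, 5 ]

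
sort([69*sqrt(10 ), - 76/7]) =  [-76/7,69*sqrt( 10) ]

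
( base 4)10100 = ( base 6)1132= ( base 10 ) 272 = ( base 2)100010000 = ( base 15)132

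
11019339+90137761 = 101157100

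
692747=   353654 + 339093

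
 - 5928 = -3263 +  - 2665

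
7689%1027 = 500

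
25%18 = 7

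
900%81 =9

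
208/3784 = 26/473 = 0.05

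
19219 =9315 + 9904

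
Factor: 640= 2^7 *5^1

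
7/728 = 1/104 =0.01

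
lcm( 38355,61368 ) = 306840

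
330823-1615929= - 1285106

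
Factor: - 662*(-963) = 2^1*3^2*107^1*331^1 = 637506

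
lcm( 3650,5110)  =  25550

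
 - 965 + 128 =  - 837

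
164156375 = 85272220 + 78884155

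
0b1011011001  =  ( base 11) 603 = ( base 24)169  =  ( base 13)441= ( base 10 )729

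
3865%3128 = 737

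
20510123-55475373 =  - 34965250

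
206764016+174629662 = 381393678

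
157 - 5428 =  - 5271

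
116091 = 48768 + 67323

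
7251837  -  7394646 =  - 142809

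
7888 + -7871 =17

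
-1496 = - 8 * 187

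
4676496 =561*8336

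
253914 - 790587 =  - 536673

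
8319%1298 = 531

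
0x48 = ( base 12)60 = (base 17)44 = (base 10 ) 72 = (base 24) 30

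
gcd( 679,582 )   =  97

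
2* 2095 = 4190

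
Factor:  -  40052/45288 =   -  2^ (- 1)*3^( - 2 )*19^1*31^1*37^(-1) = - 589/666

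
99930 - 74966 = 24964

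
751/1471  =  751/1471=0.51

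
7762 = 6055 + 1707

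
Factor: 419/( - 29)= -29^ ( - 1)*419^1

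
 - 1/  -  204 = 1/204 = 0.00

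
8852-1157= 7695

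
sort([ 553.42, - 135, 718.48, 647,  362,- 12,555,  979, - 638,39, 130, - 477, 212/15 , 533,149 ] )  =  [ - 638, - 477, - 135,-12,212/15, 39, 130,149,  362,533, 553.42,  555,  647,718.48,  979 ] 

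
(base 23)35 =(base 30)2E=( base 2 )1001010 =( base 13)59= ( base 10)74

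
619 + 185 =804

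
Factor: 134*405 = 2^1*3^4 * 5^1*67^1 = 54270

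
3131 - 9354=  -  6223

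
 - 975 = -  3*325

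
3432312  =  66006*52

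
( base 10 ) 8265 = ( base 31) 8ij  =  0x2049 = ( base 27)b93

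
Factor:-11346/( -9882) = 3^(-3 )*31^1 = 31/27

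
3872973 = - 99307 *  ( - 39)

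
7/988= 7/988 = 0.01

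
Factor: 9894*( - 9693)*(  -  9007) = 2^1*3^4*17^1 *97^1*359^1 *9007^1 = 863794195794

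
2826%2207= 619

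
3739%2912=827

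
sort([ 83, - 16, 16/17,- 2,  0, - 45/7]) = [ - 16, - 45/7,-2, 0,16/17,83 ]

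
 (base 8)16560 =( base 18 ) 154c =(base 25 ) C1B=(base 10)7536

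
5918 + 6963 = 12881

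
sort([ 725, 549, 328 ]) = [ 328, 549, 725 ] 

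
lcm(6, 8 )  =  24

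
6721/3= 6721/3 = 2240.33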